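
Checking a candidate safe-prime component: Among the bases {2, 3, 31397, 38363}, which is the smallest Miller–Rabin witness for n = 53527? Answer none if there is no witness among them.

n − 1 = 53526 = 2^1 · 26763, so s = 1 and d = 26763.
Base 2: x_0 = 2^26763 mod 53527 = 1. x_0 = 1, so 2 is not a witness.
Base 3: x_0 = 3^26763 mod 53527 = 53526. x_0 = 53526 ≡ −1, so 3 is not a witness.
Base 31397: x_0 = 31397^26763 mod 53527 = 1. x_0 = 1, so 31397 is not a witness.
Base 38363: x_0 = 38363^26763 mod 53527 = 53526. x_0 = 53526 ≡ −1, so 38363 is not a witness.
No listed base is a witness for 53527.

none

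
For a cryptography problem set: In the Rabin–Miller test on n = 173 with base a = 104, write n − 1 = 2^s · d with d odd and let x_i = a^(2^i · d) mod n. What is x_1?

n − 1 = 172 = 2^2 · 43, so s = 2 and d = 43.
Repeated squaring mod 173: 104^1 ≡ 104, 104^2 ≡ 90, 104^4 ≡ 142, 104^8 ≡ 96, 104^16 ≡ 47, 104^32 ≡ 133.
43 = 32 + 8 + 2 + 1, so 104^43 ≡ 133·96·90·104 ≡ 80 (mod 173).
x_0 = 80.
x_1 = 80^2 mod 173 = 172.

172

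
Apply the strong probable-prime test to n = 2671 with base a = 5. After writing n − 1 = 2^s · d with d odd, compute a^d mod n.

n − 1 = 2670 = 2^1 · 1335, so s = 1 and d = 1335.
Repeated squaring mod 2671: 5^1 ≡ 5, 5^2 ≡ 25, 5^4 ≡ 625, 5^8 ≡ 659, 5^16 ≡ 1579, 5^32 ≡ 1198, 5^64 ≡ 877, 5^128 ≡ 2552, 5^256 ≡ 806, 5^512 ≡ 583, 5^1024 ≡ 672.
1335 = 1024 + 256 + 32 + 16 + 4 + 2 + 1, so 5^1335 ≡ 672·806·1198·1579·625·25·5 ≡ 1 (mod 2671).

1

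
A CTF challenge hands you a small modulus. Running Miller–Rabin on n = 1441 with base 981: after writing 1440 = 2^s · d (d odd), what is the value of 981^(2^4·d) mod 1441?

n − 1 = 1440 = 2^5 · 45, so s = 5 and d = 45.
Repeated squaring mod 1441: 981^1 ≡ 981, 981^2 ≡ 1214, 981^4 ≡ 1094, 981^8 ≡ 806, 981^16 ≡ 1186, 981^32 ≡ 180.
45 = 32 + 8 + 4 + 1, so 981^45 ≡ 180·806·1094·981 ≡ 1286 (mod 1441).
x_0 = 1286.
x_1 = 1286^2 mod 1441 = 969.
x_2 = 969^2 mod 1441 = 870.
x_3 = 870^2 mod 1441 = 375.
x_4 = 375^2 mod 1441 = 848.

848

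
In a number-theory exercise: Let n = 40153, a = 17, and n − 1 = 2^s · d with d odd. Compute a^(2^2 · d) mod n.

n − 1 = 40152 = 2^3 · 5019, so s = 3 and d = 5019.
x_0 = 17^5019 mod 40153 = 1.
x_1 = 1^2 mod 40153 = 1.
x_2 = 1^2 mod 40153 = 1.

1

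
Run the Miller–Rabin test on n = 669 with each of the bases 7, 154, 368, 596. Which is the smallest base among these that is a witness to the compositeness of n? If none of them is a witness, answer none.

7

n − 1 = 668 = 2^2 · 167, so s = 2 and d = 167.
Base 7: x_0 = 7^167 mod 669 = 643. x_0 is neither 1 nor 668, so continue squaring. x_1 = 643^2 mod 669 = 7. Reached i = s−1 = 1 without hitting −1: 7 is a Miller–Rabin witness and 669 is composite.
Base 154: x_0 = 154^167 mod 669 = 415. x_0 is neither 1 nor 668, so continue squaring. x_1 = 415^2 mod 669 = 292. Reached i = s−1 = 1 without hitting −1: 154 is a Miller–Rabin witness and 669 is composite.
Base 368: x_0 = 368^167 mod 669 = 377. x_0 is neither 1 nor 668, so continue squaring. x_1 = 377^2 mod 669 = 301. Reached i = s−1 = 1 without hitting −1: 368 is a Miller–Rabin witness and 669 is composite.
Base 596: x_0 = 596^167 mod 669 = 542. x_0 is neither 1 nor 668, so continue squaring. x_1 = 542^2 mod 669 = 73. Reached i = s−1 = 1 without hitting −1: 596 is a Miller–Rabin witness and 669 is composite.
The smallest witness among the given bases is 7.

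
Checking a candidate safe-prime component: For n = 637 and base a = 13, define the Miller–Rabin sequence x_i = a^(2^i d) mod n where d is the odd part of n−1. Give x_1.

351

n − 1 = 636 = 2^2 · 159, so s = 2 and d = 159.
x_0 = 13^159 mod 637 = 559.
x_1 = 559^2 mod 637 = 351.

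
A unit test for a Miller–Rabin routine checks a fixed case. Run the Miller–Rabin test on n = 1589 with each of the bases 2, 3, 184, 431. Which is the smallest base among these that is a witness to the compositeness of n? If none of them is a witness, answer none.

2

n − 1 = 1588 = 2^2 · 397, so s = 2 and d = 397.
Base 2: x_0 = 2^397 mod 1589 = 1332. x_0 is neither 1 nor 1588, so continue squaring. x_1 = 1332^2 mod 1589 = 900. Reached i = s−1 = 1 without hitting −1: 2 is a Miller–Rabin witness and 1589 is composite.
Base 3: x_0 = 3^397 mod 1589 = 304. x_0 is neither 1 nor 1588, so continue squaring. x_1 = 304^2 mod 1589 = 254. Reached i = s−1 = 1 without hitting −1: 3 is a Miller–Rabin witness and 1589 is composite.
Base 184: x_0 = 184^397 mod 1589 = 114. x_0 is neither 1 nor 1588, so continue squaring. x_1 = 114^2 mod 1589 = 284. Reached i = s−1 = 1 without hitting −1: 184 is a Miller–Rabin witness and 1589 is composite.
Base 431: x_0 = 431^397 mod 1589 = 550. x_0 is neither 1 nor 1588, so continue squaring. x_1 = 550^2 mod 1589 = 590. Reached i = s−1 = 1 without hitting −1: 431 is a Miller–Rabin witness and 1589 is composite.
The smallest witness among the given bases is 2.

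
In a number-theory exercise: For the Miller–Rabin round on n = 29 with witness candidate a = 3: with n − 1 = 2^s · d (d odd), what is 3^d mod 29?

n − 1 = 28 = 2^2 · 7, so s = 2 and d = 7.
3^7 mod 29 = 12.

12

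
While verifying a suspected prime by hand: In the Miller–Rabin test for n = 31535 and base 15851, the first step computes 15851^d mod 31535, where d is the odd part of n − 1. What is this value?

n − 1 = 31534 = 2^1 · 15767, so s = 1 and d = 15767.
15851^15767 mod 31535 = 16791.

16791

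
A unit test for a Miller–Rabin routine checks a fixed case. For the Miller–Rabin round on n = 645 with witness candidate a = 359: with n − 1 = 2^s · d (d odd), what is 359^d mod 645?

479

n − 1 = 644 = 2^2 · 161, so s = 2 and d = 161.
359^161 mod 645 = 479.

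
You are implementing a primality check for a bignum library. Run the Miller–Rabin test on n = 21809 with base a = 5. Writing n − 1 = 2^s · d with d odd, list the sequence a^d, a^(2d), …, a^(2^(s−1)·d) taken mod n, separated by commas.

15389, 19199, 7692, 20856

n − 1 = 21808 = 2^4 · 1363, so s = 4 and d = 1363.
x_0 = 5^1363 mod 21809 = 15389.
x_1 = 15389^2 mod 21809 = 19199.
x_2 = 19199^2 mod 21809 = 7692.
x_3 = 7692^2 mod 21809 = 20856.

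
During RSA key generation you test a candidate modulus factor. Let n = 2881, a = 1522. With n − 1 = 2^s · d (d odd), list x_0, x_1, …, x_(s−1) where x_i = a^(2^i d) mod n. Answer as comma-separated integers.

1258, 895, 107, 2806, 2744, 1483

n − 1 = 2880 = 2^6 · 45, so s = 6 and d = 45.
x_0 = 1522^45 mod 2881 = 1258.
x_1 = 1258^2 mod 2881 = 895.
x_2 = 895^2 mod 2881 = 107.
x_3 = 107^2 mod 2881 = 2806.
x_4 = 2806^2 mod 2881 = 2744.
x_5 = 2744^2 mod 2881 = 1483.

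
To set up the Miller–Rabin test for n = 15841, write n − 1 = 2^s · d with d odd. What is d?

Halving: 15840 → 7920 → 3960 → 1980 → 990 → 495; 495 is odd.
So 15840 = 2^5 · 495.

495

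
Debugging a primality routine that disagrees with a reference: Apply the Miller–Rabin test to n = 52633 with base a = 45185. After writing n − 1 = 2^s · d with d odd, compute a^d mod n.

7518

n − 1 = 52632 = 2^3 · 6579, so s = 3 and d = 6579.
45185^6579 mod 52633 = 7518.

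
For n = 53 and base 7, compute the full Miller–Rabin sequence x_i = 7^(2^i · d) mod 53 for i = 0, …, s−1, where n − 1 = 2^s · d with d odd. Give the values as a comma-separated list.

52, 1

n − 1 = 52 = 2^2 · 13, so s = 2 and d = 13.
x_0 = 7^13 mod 53 = 52.
x_1 = 52^2 mod 53 = 1.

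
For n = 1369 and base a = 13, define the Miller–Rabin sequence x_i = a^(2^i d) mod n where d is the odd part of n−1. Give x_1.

n − 1 = 1368 = 2^3 · 171, so s = 3 and d = 171.
x_0 = 13^171 mod 1369 = 882.
x_1 = 882^2 mod 1369 = 332.

332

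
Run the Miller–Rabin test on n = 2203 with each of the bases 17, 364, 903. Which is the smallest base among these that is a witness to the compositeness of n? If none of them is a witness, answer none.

none

n − 1 = 2202 = 2^1 · 1101, so s = 1 and d = 1101.
Base 17: x_0 = 17^1101 mod 2203 = 2202. x_0 = 2202 ≡ −1, so 17 is not a witness.
Base 364: x_0 = 364^1101 mod 2203 = 2202. x_0 = 2202 ≡ −1, so 364 is not a witness.
Base 903: x_0 = 903^1101 mod 2203 = 1. x_0 = 1, so 903 is not a witness.
No listed base is a witness for 2203.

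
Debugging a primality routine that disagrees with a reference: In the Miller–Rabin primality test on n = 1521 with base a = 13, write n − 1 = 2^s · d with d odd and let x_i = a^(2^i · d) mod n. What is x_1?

1183

n − 1 = 1520 = 2^4 · 95, so s = 4 and d = 95.
x_0 = 13^95 mod 1521 = 169.
x_1 = 169^2 mod 1521 = 1183.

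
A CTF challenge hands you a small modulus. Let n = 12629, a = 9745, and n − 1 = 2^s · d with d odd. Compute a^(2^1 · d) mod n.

3301

n − 1 = 12628 = 2^2 · 3157, so s = 2 and d = 3157.
x_0 = 9745^3157 mod 12629 = 6712.
x_1 = 6712^2 mod 12629 = 3301.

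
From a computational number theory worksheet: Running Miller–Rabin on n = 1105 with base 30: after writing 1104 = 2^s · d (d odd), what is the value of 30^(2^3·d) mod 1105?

885

n − 1 = 1104 = 2^4 · 69, so s = 4 and d = 69.
By repeated squaring, 30^69 ≡ 285 (mod 1105).
x_0 = 285.
x_1 = 285^2 mod 1105 = 560.
x_2 = 560^2 mod 1105 = 885.
x_3 = 885^2 mod 1105 = 885.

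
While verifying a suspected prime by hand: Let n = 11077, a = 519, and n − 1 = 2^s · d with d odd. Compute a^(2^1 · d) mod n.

3446

n − 1 = 11076 = 2^2 · 2769, so s = 2 and d = 2769.
Repeated squaring mod 11077: 519^1 ≡ 519, 519^2 ≡ 3513, 519^4 ≡ 1391, 519^8 ≡ 7483, 519^16 ≡ 1054, 519^32 ≡ 3216, 519^64 ≡ 7815, 519^128 ≡ 6724, 519^256 ≡ 6939, 519^512 ≡ 9079, 519^1024 ≡ 4284, 519^2048 ≡ 9144.
2769 = 2048 + 512 + 128 + 64 + 16 + 1, so 519^2769 ≡ 9144·9079·6724·7815·1054·519 ≡ 5407 (mod 11077).
x_0 = 5407.
x_1 = 5407^2 mod 11077 = 3446.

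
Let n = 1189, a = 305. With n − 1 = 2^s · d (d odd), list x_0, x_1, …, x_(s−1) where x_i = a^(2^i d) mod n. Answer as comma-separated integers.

1062, 672

n − 1 = 1188 = 2^2 · 297, so s = 2 and d = 297.
x_0 = 305^297 mod 1189 = 1062.
x_1 = 1062^2 mod 1189 = 672.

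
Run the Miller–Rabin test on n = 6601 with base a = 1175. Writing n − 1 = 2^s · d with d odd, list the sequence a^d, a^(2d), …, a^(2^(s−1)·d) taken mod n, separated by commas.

1749, 2738, 4509

n − 1 = 6600 = 2^3 · 825, so s = 3 and d = 825.
x_0 = 1175^825 mod 6601 = 1749.
x_1 = 1749^2 mod 6601 = 2738.
x_2 = 2738^2 mod 6601 = 4509.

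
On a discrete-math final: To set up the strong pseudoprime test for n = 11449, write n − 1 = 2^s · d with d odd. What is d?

1431

Halving: 11448 → 5724 → 2862 → 1431; 1431 is odd.
So 11448 = 2^3 · 1431.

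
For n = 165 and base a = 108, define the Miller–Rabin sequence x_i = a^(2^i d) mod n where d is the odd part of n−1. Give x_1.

n − 1 = 164 = 2^2 · 41, so s = 2 and d = 41.
x_0 = 108^41 mod 165 = 108.
x_1 = 108^2 mod 165 = 114.

114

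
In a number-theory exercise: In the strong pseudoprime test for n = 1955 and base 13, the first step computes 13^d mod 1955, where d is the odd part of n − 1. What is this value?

693

n − 1 = 1954 = 2^1 · 977, so s = 1 and d = 977.
13^977 mod 1955 = 693.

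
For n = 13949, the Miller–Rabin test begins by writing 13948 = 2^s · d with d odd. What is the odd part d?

Halving: 13948 → 6974 → 3487; 3487 is odd.
So 13948 = 2^2 · 3487.

3487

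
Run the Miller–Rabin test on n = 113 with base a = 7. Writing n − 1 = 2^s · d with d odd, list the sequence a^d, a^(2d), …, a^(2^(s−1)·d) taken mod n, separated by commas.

n − 1 = 112 = 2^4 · 7, so s = 4 and d = 7.
x_0 = 7^7 mod 113 = 112.
x_1 = 112^2 mod 113 = 1.
x_2 = 1^2 mod 113 = 1.
x_3 = 1^2 mod 113 = 1.

112, 1, 1, 1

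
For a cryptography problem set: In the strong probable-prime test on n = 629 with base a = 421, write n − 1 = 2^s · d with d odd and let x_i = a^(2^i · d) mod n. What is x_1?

492

n − 1 = 628 = 2^2 · 157, so s = 2 and d = 157.
x_0 = 421^157 mod 629 = 421.
x_1 = 421^2 mod 629 = 492.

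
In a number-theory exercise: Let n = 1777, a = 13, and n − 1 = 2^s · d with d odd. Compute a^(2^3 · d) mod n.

1

n − 1 = 1776 = 2^4 · 111, so s = 4 and d = 111.
x_0 = 13^111 mod 1777 = 108.
x_1 = 108^2 mod 1777 = 1002.
x_2 = 1002^2 mod 1777 = 1776.
x_3 = 1776^2 mod 1777 = 1.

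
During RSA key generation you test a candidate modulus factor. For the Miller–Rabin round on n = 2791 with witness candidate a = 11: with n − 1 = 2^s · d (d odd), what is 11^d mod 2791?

1

n − 1 = 2790 = 2^1 · 1395, so s = 1 and d = 1395.
11^1395 mod 2791 = 1.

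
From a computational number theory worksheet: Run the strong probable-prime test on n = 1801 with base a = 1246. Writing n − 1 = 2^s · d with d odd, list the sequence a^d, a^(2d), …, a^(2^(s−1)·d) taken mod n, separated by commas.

824, 1800, 1

n − 1 = 1800 = 2^3 · 225, so s = 3 and d = 225.
x_0 = 1246^225 mod 1801 = 824.
x_1 = 824^2 mod 1801 = 1800.
x_2 = 1800^2 mod 1801 = 1.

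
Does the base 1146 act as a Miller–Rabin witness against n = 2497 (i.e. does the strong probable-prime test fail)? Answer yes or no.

yes

n − 1 = 2496 = 2^6 · 39, so s = 6 and d = 39.
x_0 = 1146^39 mod 2497 = 842.
x_0 is neither 1 nor 2496, so continue squaring.
x_1 = 842^2 mod 2497 = 2313.
x_2 = 2313^2 mod 2497 = 1395.
x_3 = 1395^2 mod 2497 = 862.
x_4 = 862^2 mod 2497 = 1435.
x_5 = 1435^2 mod 2497 = 1697.
Reached i = s−1 = 5 without hitting −1: 1146 is a Miller–Rabin witness and 2497 is composite.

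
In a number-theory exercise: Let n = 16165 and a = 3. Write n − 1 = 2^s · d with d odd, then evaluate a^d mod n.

n − 1 = 16164 = 2^2 · 4041, so s = 2 and d = 4041.
Repeated squaring mod 16165: 3^1 ≡ 3, 3^2 ≡ 9, 3^4 ≡ 81, 3^8 ≡ 6561, 3^16 ≡ 15491, 3^32 ≡ 1656, 3^64 ≡ 10451, 3^128 ≡ 12661, 3^256 ≡ 8781, 3^512 ≡ 15076, 3^1024 ≡ 5876, 3^2048 ≡ 15101.
4041 = 2048 + 1024 + 512 + 256 + 128 + 64 + 8 + 1, so 3^4041 ≡ 15101·5876·15076·8781·12661·10451·6561·3 ≡ 3053 (mod 16165).

3053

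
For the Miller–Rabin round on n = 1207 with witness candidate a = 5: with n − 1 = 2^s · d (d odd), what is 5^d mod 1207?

n − 1 = 1206 = 2^1 · 603, so s = 1 and d = 603.
5^603 mod 1207 = 1048.

1048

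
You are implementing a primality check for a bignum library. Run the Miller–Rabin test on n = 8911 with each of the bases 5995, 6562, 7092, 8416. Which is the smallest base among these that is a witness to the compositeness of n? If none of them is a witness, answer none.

n − 1 = 8910 = 2^1 · 4455, so s = 1 and d = 4455.
Base 5995: x_0 = 5995^4455 mod 8911 = 8910. x_0 = 8910 ≡ −1, so 5995 is not a witness.
Base 6562: x_0 = 6562^4455 mod 8911 = 2813. x_0 ∉ {1, 8910} and s = 1, so 6562 is a Miller–Rabin witness and 8911 is composite.
Base 7092: x_0 = 7092^4455 mod 8911 = 267. x_0 ∉ {1, 8910} and s = 1, so 7092 is a Miller–Rabin witness and 8911 is composite.
Base 8416: x_0 = 8416^4455 mod 8911 = 6364. x_0 ∉ {1, 8910} and s = 1, so 8416 is a Miller–Rabin witness and 8911 is composite.
The smallest witness among the given bases is 6562.

6562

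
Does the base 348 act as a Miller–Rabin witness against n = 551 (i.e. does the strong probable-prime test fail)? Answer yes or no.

yes

n − 1 = 550 = 2^1 · 275, so s = 1 and d = 275.
Repeated squaring mod 551: 348^1 ≡ 348, 348^2 ≡ 435, 348^4 ≡ 232, 348^8 ≡ 377, 348^16 ≡ 522, 348^32 ≡ 290, 348^64 ≡ 348, 348^128 ≡ 435, 348^256 ≡ 232.
275 = 256 + 16 + 2 + 1, so 348^275 ≡ 232·522·435·348 ≡ 290 (mod 551).
x_0 = 348^275 mod 551 = 290.
x_0 ∉ {1, 550} and s = 1, so 348 is a Miller–Rabin witness and 551 is composite.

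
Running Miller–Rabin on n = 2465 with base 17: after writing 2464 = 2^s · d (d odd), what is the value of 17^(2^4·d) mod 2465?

2176

n − 1 = 2464 = 2^5 · 77, so s = 5 and d = 77.
Repeated squaring mod 2465: 17^1 ≡ 17, 17^2 ≡ 289, 17^4 ≡ 2176, 17^8 ≡ 2176, 17^16 ≡ 2176, 17^32 ≡ 2176, 17^64 ≡ 2176.
77 = 64 + 8 + 4 + 1, so 17^77 ≡ 2176·2176·2176·17 ≡ 17 (mod 2465).
x_0 = 17.
x_1 = 17^2 mod 2465 = 289.
x_2 = 289^2 mod 2465 = 2176.
x_3 = 2176^2 mod 2465 = 2176.
x_4 = 2176^2 mod 2465 = 2176.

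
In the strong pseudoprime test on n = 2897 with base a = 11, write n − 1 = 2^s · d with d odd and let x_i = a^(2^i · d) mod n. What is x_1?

2896

n − 1 = 2896 = 2^4 · 181, so s = 4 and d = 181.
x_0 = 11^181 mod 2897 = 1120.
x_1 = 1120^2 mod 2897 = 2896.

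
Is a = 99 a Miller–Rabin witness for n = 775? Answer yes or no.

n − 1 = 774 = 2^1 · 387, so s = 1 and d = 387.
Repeated squaring mod 775: 99^1 ≡ 99, 99^2 ≡ 501, 99^4 ≡ 676, 99^8 ≡ 501, 99^16 ≡ 676, 99^32 ≡ 501, 99^64 ≡ 676, 99^128 ≡ 501, 99^256 ≡ 676.
387 = 256 + 128 + 2 + 1, so 99^387 ≡ 676·501·501·99 ≡ 774 (mod 775).
x_0 = 99^387 mod 775 = 774.
x_0 = 774 ≡ −1, so 99 is not a witness.

no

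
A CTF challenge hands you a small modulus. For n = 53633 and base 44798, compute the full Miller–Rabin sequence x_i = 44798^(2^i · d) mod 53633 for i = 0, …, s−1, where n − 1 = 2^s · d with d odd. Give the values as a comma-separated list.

n − 1 = 53632 = 2^7 · 419, so s = 7 and d = 419.
x_0 = 44798^419 mod 53633 = 53632.
x_1 = 53632^2 mod 53633 = 1.
x_2 = 1^2 mod 53633 = 1.
x_3 = 1^2 mod 53633 = 1.
x_4 = 1^2 mod 53633 = 1.
x_5 = 1^2 mod 53633 = 1.
x_6 = 1^2 mod 53633 = 1.

53632, 1, 1, 1, 1, 1, 1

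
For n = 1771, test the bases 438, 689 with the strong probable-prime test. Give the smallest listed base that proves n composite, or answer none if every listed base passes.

none

n − 1 = 1770 = 2^1 · 885, so s = 1 and d = 885.
Base 438: x_0 = 438^885 mod 1771 = 1. x_0 = 1, so 438 is not a witness.
Base 689: x_0 = 689^885 mod 1771 = 1770. x_0 = 1770 ≡ −1, so 689 is not a witness.
No listed base is a witness for 1771.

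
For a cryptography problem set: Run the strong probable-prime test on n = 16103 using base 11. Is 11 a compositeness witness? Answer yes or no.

n − 1 = 16102 = 2^1 · 8051, so s = 1 and d = 8051.
x_0 = 11^8051 mod 16103 = 1.
x_0 = 1, so 11 is not a witness.

no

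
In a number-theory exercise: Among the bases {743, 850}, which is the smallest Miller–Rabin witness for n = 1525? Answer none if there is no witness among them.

850

n − 1 = 1524 = 2^2 · 381, so s = 2 and d = 381.
Base 743: x_0 = 743^381 mod 1525 = 743. x_0 is neither 1 nor 1524, so continue squaring. x_1 = 743^2 mod 1525 = 1524. x_1 ≡ −1, so 743 is not a witness.
Base 850: x_0 = 850^381 mod 1525 = 375. x_0 is neither 1 nor 1524, so continue squaring. x_1 = 375^2 mod 1525 = 325. Reached i = s−1 = 1 without hitting −1: 850 is a Miller–Rabin witness and 1525 is composite.
The smallest witness among the given bases is 850.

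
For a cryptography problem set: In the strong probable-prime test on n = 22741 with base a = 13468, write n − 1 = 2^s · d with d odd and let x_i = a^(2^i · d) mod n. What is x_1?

n − 1 = 22740 = 2^2 · 5685, so s = 2 and d = 5685.
x_0 = 13468^5685 mod 22741 = 22740.
x_1 = 22740^2 mod 22741 = 1.

1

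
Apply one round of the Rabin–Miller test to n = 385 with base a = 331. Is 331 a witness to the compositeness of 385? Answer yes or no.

no

n − 1 = 384 = 2^7 · 3, so s = 7 and d = 3.
x_0 = 331^3 mod 385 = 1.
x_0 = 1, so 331 is not a witness.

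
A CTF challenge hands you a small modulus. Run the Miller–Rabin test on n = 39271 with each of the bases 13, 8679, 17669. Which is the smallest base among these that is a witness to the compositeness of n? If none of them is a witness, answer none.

n − 1 = 39270 = 2^1 · 19635, so s = 1 and d = 19635.
Base 13: x_0 = 13^19635 mod 39271 = 27228. x_0 ∉ {1, 39270} and s = 1, so 13 is a Miller–Rabin witness and 39271 is composite.
Base 8679: x_0 = 8679^19635 mod 39271 = 34897. x_0 ∉ {1, 39270} and s = 1, so 8679 is a Miller–Rabin witness and 39271 is composite.
Base 17669: x_0 = 17669^19635 mod 39271 = 35487. x_0 ∉ {1, 39270} and s = 1, so 17669 is a Miller–Rabin witness and 39271 is composite.
The smallest witness among the given bases is 13.

13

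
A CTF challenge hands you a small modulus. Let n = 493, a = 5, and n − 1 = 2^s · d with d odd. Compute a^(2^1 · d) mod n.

n − 1 = 492 = 2^2 · 123, so s = 2 and d = 123.
By repeated squaring, 5^123 ≡ 419 (mod 493).
x_0 = 419.
x_1 = 419^2 mod 493 = 53.

53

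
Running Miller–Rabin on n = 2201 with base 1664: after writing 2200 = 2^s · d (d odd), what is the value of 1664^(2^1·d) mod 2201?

2020

n − 1 = 2200 = 2^3 · 275, so s = 3 and d = 275.
x_0 = 1664^275 mod 2201 = 378.
x_1 = 378^2 mod 2201 = 2020.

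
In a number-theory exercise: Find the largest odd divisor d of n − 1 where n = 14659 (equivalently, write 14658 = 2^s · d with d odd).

Halving: 14658 → 7329; 7329 is odd.
So 14658 = 2^1 · 7329.

7329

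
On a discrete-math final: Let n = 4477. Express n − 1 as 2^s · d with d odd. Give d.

Halving: 4476 → 2238 → 1119; 1119 is odd.
So 4476 = 2^2 · 1119.

1119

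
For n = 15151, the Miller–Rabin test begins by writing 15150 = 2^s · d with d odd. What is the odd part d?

Halving: 15150 → 7575; 7575 is odd.
So 15150 = 2^1 · 7575.

7575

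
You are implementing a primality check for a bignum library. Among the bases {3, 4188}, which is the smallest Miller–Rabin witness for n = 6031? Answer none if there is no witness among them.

3

n − 1 = 6030 = 2^1 · 3015, so s = 1 and d = 3015.
Base 3: x_0 = 3^3015 mod 6031 = 4920. x_0 ∉ {1, 6030} and s = 1, so 3 is a Miller–Rabin witness and 6031 is composite.
Base 4188: x_0 = 4188^3015 mod 6031 = 3997. x_0 ∉ {1, 6030} and s = 1, so 4188 is a Miller–Rabin witness and 6031 is composite.
The smallest witness among the given bases is 3.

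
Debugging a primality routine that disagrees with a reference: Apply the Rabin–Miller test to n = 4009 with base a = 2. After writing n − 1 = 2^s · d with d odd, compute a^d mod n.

n − 1 = 4008 = 2^3 · 501, so s = 3 and d = 501.
Repeated squaring mod 4009: 2^1 ≡ 2, 2^2 ≡ 4, 2^4 ≡ 16, 2^8 ≡ 256, 2^16 ≡ 1392, 2^32 ≡ 1317, 2^64 ≡ 2601, 2^128 ≡ 2018, 2^256 ≡ 3189.
501 = 256 + 128 + 64 + 32 + 16 + 4 + 1, so 2^501 ≡ 3189·2018·2601·1317·1392·16·2 ≡ 297 (mod 4009).

297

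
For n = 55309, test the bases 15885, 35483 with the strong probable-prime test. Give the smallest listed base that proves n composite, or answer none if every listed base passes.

n − 1 = 55308 = 2^2 · 13827, so s = 2 and d = 13827.
Base 15885: x_0 = 15885^13827 mod 55309 = 18241. x_0 is neither 1 nor 55308, so continue squaring. x_1 = 18241^2 mod 55309 = 50446. Reached i = s−1 = 1 without hitting −1: 15885 is a Miller–Rabin witness and 55309 is composite.
Base 35483: x_0 = 35483^13827 mod 55309 = 35789. x_0 is neither 1 nor 55308, so continue squaring. x_1 = 35789^2 mod 55309 = 6699. Reached i = s−1 = 1 without hitting −1: 35483 is a Miller–Rabin witness and 55309 is composite.
The smallest witness among the given bases is 15885.

15885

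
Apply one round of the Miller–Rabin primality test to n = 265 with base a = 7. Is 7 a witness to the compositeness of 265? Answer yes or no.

n − 1 = 264 = 2^3 · 33, so s = 3 and d = 33.
x_0 = 7^33 mod 265 = 82.
x_0 is neither 1 nor 264, so continue squaring.
x_1 = 82^2 mod 265 = 99.
x_2 = 99^2 mod 265 = 261.
Reached i = s−1 = 2 without hitting −1: 7 is a Miller–Rabin witness and 265 is composite.

yes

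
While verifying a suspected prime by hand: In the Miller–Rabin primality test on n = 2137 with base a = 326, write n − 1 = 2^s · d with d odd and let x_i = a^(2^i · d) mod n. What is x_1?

n − 1 = 2136 = 2^3 · 267, so s = 3 and d = 267.
x_0 = 326^267 mod 2137 = 265.
x_1 = 265^2 mod 2137 = 1841.

1841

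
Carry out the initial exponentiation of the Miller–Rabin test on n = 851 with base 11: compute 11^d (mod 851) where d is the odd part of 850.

n − 1 = 850 = 2^1 · 425, so s = 1 and d = 425.
Repeated squaring mod 851: 11^1 ≡ 11, 11^2 ≡ 121, 11^4 ≡ 174, 11^8 ≡ 491, 11^16 ≡ 248, 11^32 ≡ 232, 11^64 ≡ 211, 11^128 ≡ 269, 11^256 ≡ 26.
425 = 256 + 128 + 32 + 8 + 1, so 11^425 ≡ 26·269·232·491·11 ≡ 582 (mod 851).

582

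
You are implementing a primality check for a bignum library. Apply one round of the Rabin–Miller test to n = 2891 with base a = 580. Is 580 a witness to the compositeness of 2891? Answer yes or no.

n − 1 = 2890 = 2^1 · 1445, so s = 1 and d = 1445.
x_0 = 580^1445 mod 2891 = 1546.
x_0 ∉ {1, 2890} and s = 1, so 580 is a Miller–Rabin witness and 2891 is composite.

yes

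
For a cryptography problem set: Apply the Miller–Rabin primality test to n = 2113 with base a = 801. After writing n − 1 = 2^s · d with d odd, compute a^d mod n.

n − 1 = 2112 = 2^6 · 33, so s = 6 and d = 33.
Repeated squaring mod 2113: 801^1 ≡ 801, 801^2 ≡ 1362, 801^4 ≡ 1943, 801^8 ≡ 1431, 801^16 ≡ 264, 801^32 ≡ 2080.
33 = 32 + 1, so 801^33 ≡ 2080·801 ≡ 1036 (mod 2113).

1036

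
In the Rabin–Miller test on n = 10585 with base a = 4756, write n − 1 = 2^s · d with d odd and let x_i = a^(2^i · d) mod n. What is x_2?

6496

n − 1 = 10584 = 2^3 · 1323, so s = 3 and d = 1323.
x_0 = 4756^1323 mod 10585 = 7801.
x_1 = 7801^2 mod 10585 = 2436.
x_2 = 2436^2 mod 10585 = 6496.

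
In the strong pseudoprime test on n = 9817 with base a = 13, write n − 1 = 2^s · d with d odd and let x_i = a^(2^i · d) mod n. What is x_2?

n − 1 = 9816 = 2^3 · 1227, so s = 3 and d = 1227.
x_0 = 13^1227 mod 9817 = 8652.
x_1 = 8652^2 mod 9817 = 2479.
x_2 = 2479^2 mod 9817 = 9816.

9816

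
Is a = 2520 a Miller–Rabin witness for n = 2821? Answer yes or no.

n − 1 = 2820 = 2^2 · 705, so s = 2 and d = 705.
x_0 = 2520^705 mod 2821 = 931.
x_0 is neither 1 nor 2820, so continue squaring.
x_1 = 931^2 mod 2821 = 714.
Reached i = s−1 = 1 without hitting −1: 2520 is a Miller–Rabin witness and 2821 is composite.

yes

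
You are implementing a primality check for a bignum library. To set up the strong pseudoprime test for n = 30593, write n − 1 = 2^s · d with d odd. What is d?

239

Halving: 30592 → 15296 → 7648 → 3824 → 1912 → 956 → 478 → 239; 239 is odd.
So 30592 = 2^7 · 239.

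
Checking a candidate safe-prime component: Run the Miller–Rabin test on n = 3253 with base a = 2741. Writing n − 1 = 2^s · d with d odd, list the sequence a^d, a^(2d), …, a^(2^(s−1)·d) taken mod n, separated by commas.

n − 1 = 3252 = 2^2 · 813, so s = 2 and d = 813.
x_0 = 2741^813 mod 3253 = 1655.
x_1 = 1655^2 mod 3253 = 3252.

1655, 3252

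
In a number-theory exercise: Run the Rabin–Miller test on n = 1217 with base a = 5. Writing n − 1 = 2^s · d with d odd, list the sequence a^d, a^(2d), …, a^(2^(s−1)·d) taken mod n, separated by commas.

n − 1 = 1216 = 2^6 · 19, so s = 6 and d = 19.
x_0 = 5^19 mod 1217 = 215.
x_1 = 215^2 mod 1217 = 1196.
x_2 = 1196^2 mod 1217 = 441.
x_3 = 441^2 mod 1217 = 978.
x_4 = 978^2 mod 1217 = 1139.
x_5 = 1139^2 mod 1217 = 1216.

215, 1196, 441, 978, 1139, 1216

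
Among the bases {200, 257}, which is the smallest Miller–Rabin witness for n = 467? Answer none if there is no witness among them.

n − 1 = 466 = 2^1 · 233, so s = 1 and d = 233.
Base 200: x_0 = 200^233 mod 467 = 466. x_0 = 466 ≡ −1, so 200 is not a witness.
Base 257: x_0 = 257^233 mod 467 = 466. x_0 = 466 ≡ −1, so 257 is not a witness.
No listed base is a witness for 467.

none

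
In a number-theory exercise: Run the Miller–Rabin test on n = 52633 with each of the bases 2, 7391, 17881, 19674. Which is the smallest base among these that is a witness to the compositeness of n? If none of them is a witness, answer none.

n − 1 = 52632 = 2^3 · 6579, so s = 3 and d = 6579.
Base 2: x_0 = 2^6579 mod 52633 = 1. x_0 = 1, so 2 is not a witness.
Base 7391: x_0 = 7391^6579 mod 52633 = 52632. x_0 = 52632 ≡ −1, so 7391 is not a witness.
Base 17881: x_0 = 17881^6579 mod 52633 = 52632. x_0 = 52632 ≡ −1, so 17881 is not a witness.
Base 19674: x_0 = 19674^6579 mod 52633 = 1. x_0 = 1, so 19674 is not a witness.
No listed base is a witness for 52633.

none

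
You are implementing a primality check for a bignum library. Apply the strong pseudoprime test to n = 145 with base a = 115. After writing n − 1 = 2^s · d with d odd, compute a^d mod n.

115

n − 1 = 144 = 2^4 · 9, so s = 4 and d = 9.
Repeated squaring mod 145: 115^1 ≡ 115, 115^2 ≡ 30, 115^4 ≡ 30, 115^8 ≡ 30.
9 = 8 + 1, so 115^9 ≡ 30·115 ≡ 115 (mod 145).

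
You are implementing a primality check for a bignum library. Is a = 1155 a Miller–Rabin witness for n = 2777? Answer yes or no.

no

n − 1 = 2776 = 2^3 · 347, so s = 3 and d = 347.
Repeated squaring mod 2777: 1155^1 ≡ 1155, 1155^2 ≡ 1065, 1155^4 ≡ 1209, 1155^8 ≡ 979, 1155^16 ≡ 376, 1155^32 ≡ 2526, 1155^64 ≡ 1907, 1155^128 ≡ 1556, 1155^256 ≡ 2369.
347 = 256 + 64 + 16 + 8 + 2 + 1, so 1155^347 ≡ 2369·1907·376·979·1065·1155 ≡ 224 (mod 2777).
x_0 = 1155^347 mod 2777 = 224.
x_0 is neither 1 nor 2776, so continue squaring.
x_1 = 224^2 mod 2777 = 190.
x_2 = 190^2 mod 2777 = 2776.
x_2 ≡ −1, so 1155 is not a witness.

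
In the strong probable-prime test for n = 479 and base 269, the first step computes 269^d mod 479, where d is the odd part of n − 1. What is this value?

n − 1 = 478 = 2^1 · 239, so s = 1 and d = 239.
269^239 mod 479 = 478.

478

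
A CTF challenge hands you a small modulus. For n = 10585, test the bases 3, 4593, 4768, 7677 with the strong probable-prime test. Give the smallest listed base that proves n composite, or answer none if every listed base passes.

none

n − 1 = 10584 = 2^3 · 1323, so s = 3 and d = 1323.
Base 3: x_0 = 3^1323 mod 10585 = 8422. x_0 is neither 1 nor 10584, so continue squaring. x_1 = 8422^2 mod 10585 = 10584. x_1 ≡ −1, so 3 is not a witness.
Base 4593: x_0 = 4593^1323 mod 10585 = 5667. x_0 is neither 1 nor 10584, so continue squaring. x_1 = 5667^2 mod 10585 = 10584. x_1 ≡ −1, so 4593 is not a witness.
Base 4768: x_0 = 4768^1323 mod 10585 = 9152. x_0 is neither 1 nor 10584, so continue squaring. x_1 = 9152^2 mod 10585 = 10584. x_1 ≡ −1, so 4768 is not a witness.
Base 7677: x_0 = 7677^1323 mod 10585 = 4188. x_0 is neither 1 nor 10584, so continue squaring. x_1 = 4188^2 mod 10585 = 10584. x_1 ≡ −1, so 7677 is not a witness.
No listed base is a witness for 10585.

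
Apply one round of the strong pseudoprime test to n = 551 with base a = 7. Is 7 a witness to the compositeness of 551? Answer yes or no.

n − 1 = 550 = 2^1 · 275, so s = 1 and d = 275.
x_0 = 7^275 mod 551 = 49.
x_0 ∉ {1, 550} and s = 1, so 7 is a Miller–Rabin witness and 551 is composite.

yes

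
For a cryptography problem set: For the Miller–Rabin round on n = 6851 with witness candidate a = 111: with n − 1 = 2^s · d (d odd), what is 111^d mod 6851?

3001

n − 1 = 6850 = 2^1 · 3425, so s = 1 and d = 3425.
111^3425 mod 6851 = 3001.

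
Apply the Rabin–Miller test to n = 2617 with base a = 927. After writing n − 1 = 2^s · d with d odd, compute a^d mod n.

n − 1 = 2616 = 2^3 · 327, so s = 3 and d = 327.
Repeated squaring mod 2617: 927^1 ≡ 927, 927^2 ≡ 953, 927^4 ≡ 110, 927^8 ≡ 1632, 927^16 ≡ 1935, 927^32 ≡ 1915, 927^64 ≡ 808, 927^128 ≡ 1231, 927^256 ≡ 118.
327 = 256 + 64 + 4 + 2 + 1, so 927^327 ≡ 118·808·110·953·927 ≡ 2518 (mod 2617).

2518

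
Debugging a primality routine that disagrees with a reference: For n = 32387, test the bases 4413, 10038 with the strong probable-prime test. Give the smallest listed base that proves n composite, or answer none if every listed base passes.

4413

n − 1 = 32386 = 2^1 · 16193, so s = 1 and d = 16193.
Base 4413: x_0 = 4413^16193 mod 32387 = 15683. x_0 ∉ {1, 32386} and s = 1, so 4413 is a Miller–Rabin witness and 32387 is composite.
Base 10038: x_0 = 10038^16193 mod 32387 = 8905. x_0 ∉ {1, 32386} and s = 1, so 10038 is a Miller–Rabin witness and 32387 is composite.
The smallest witness among the given bases is 4413.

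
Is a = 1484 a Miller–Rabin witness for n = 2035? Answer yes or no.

no

n − 1 = 2034 = 2^1 · 1017, so s = 1 and d = 1017.
x_0 = 1484^1017 mod 2035 = 2034.
x_0 = 2034 ≡ −1, so 1484 is not a witness.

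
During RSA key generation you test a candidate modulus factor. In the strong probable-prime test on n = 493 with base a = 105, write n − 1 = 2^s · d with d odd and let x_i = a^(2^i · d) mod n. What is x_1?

n − 1 = 492 = 2^2 · 123, so s = 2 and d = 123.
x_0 = 105^123 mod 493 = 483.
x_1 = 483^2 mod 493 = 100.

100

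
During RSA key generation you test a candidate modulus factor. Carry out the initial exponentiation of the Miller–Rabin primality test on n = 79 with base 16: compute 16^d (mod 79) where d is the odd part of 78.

n − 1 = 78 = 2^1 · 39, so s = 1 and d = 39.
Repeated squaring mod 79: 16^1 ≡ 16, 16^2 ≡ 19, 16^4 ≡ 45, 16^8 ≡ 50, 16^16 ≡ 51, 16^32 ≡ 73.
39 = 32 + 4 + 2 + 1, so 16^39 ≡ 73·45·19·16 ≡ 1 (mod 79).

1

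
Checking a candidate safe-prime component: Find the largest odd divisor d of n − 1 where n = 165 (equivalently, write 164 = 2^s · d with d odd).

41

Halving: 164 → 82 → 41; 41 is odd.
So 164 = 2^2 · 41.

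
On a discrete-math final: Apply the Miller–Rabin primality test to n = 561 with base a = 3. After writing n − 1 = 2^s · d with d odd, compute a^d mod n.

78

n − 1 = 560 = 2^4 · 35, so s = 4 and d = 35.
3^35 mod 561 = 78.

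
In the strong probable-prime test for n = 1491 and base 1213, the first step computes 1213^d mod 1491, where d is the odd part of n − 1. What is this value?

n − 1 = 1490 = 2^1 · 745, so s = 1 and d = 745.
1213^745 mod 1491 = 730.

730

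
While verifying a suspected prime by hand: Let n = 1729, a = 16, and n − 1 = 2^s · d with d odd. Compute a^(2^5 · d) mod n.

n − 1 = 1728 = 2^6 · 27, so s = 6 and d = 27.
x_0 = 16^27 mod 1729 = 1.
x_1 = 1^2 mod 1729 = 1.
x_2 = 1^2 mod 1729 = 1.
x_3 = 1^2 mod 1729 = 1.
x_4 = 1^2 mod 1729 = 1.
x_5 = 1^2 mod 1729 = 1.

1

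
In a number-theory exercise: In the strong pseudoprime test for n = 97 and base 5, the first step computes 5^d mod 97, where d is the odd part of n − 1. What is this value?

28

n − 1 = 96 = 2^5 · 3, so s = 5 and d = 3.
5^3 mod 97 = 28.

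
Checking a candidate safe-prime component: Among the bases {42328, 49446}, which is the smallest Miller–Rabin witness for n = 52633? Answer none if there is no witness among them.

42328

n − 1 = 52632 = 2^3 · 6579, so s = 3 and d = 6579.
Base 42328: x_0 = 42328^6579 mod 52633 = 33991. x_0 is neither 1 nor 52632, so continue squaring. x_1 = 33991^2 mod 52633 = 41098. x_2 = 41098^2 mod 52633 = 1. x_2 = 1 but x_1 ≠ ±1, a nontrivial square root of 1 — 42328 is a witness and 52633 is composite.
Base 49446: x_0 = 49446^6579 mod 52633 = 7930. x_0 is neither 1 nor 52632, so continue squaring. x_1 = 7930^2 mod 52633 = 41098. x_2 = 41098^2 mod 52633 = 1. x_2 = 1 but x_1 ≠ ±1, a nontrivial square root of 1 — 49446 is a witness and 52633 is composite.
The smallest witness among the given bases is 42328.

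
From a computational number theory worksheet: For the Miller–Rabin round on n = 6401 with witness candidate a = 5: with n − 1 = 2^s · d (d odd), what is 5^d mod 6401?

n − 1 = 6400 = 2^8 · 25, so s = 8 and d = 25.
5^25 mod 6401 = 3275.

3275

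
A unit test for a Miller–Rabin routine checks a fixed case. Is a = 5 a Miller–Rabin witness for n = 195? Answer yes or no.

yes

n − 1 = 194 = 2^1 · 97, so s = 1 and d = 97.
x_0 = 5^97 mod 195 = 5.
x_0 ∉ {1, 194} and s = 1, so 5 is a Miller–Rabin witness and 195 is composite.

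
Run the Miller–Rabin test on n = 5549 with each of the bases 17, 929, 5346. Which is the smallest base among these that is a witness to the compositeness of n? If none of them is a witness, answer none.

17

n − 1 = 5548 = 2^2 · 1387, so s = 2 and d = 1387.
Base 17: x_0 = 17^1387 mod 5549 = 2058. x_0 is neither 1 nor 5548, so continue squaring. x_1 = 2058^2 mod 5549 = 1477. Reached i = s−1 = 1 without hitting −1: 17 is a Miller–Rabin witness and 5549 is composite.
Base 929: x_0 = 929^1387 mod 5549 = 2665. x_0 is neither 1 nor 5548, so continue squaring. x_1 = 2665^2 mod 5549 = 5054. Reached i = s−1 = 1 without hitting −1: 929 is a Miller–Rabin witness and 5549 is composite.
Base 5346: x_0 = 5346^1387 mod 5549 = 81. x_0 is neither 1 nor 5548, so continue squaring. x_1 = 81^2 mod 5549 = 1012. Reached i = s−1 = 1 without hitting −1: 5346 is a Miller–Rabin witness and 5549 is composite.
The smallest witness among the given bases is 17.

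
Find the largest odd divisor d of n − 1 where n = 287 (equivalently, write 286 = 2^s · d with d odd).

143

Halving: 286 → 143; 143 is odd.
So 286 = 2^1 · 143.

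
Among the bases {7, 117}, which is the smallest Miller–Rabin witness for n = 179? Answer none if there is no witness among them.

n − 1 = 178 = 2^1 · 89, so s = 1 and d = 89.
Base 7: x_0 = 7^89 mod 179 = 178. x_0 = 178 ≡ −1, so 7 is not a witness.
Base 117: x_0 = 117^89 mod 179 = 1. x_0 = 1, so 117 is not a witness.
No listed base is a witness for 179.

none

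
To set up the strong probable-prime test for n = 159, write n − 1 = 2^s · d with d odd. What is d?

Halving: 158 → 79; 79 is odd.
So 158 = 2^1 · 79.

79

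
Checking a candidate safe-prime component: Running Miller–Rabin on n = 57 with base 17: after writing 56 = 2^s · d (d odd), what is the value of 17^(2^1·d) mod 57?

25

n − 1 = 56 = 2^3 · 7, so s = 3 and d = 7.
By repeated squaring, 17^7 ≡ 5 (mod 57).
x_0 = 5.
x_1 = 5^2 mod 57 = 25.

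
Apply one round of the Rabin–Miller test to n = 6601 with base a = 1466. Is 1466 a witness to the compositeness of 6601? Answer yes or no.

no

n − 1 = 6600 = 2^3 · 825, so s = 3 and d = 825.
x_0 = 1466^825 mod 6601 = 6600.
x_0 = 6600 ≡ −1, so 1466 is not a witness.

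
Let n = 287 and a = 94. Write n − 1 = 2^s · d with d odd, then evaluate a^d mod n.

n − 1 = 286 = 2^1 · 143, so s = 1 and d = 143.
94^143 mod 287 = 117.

117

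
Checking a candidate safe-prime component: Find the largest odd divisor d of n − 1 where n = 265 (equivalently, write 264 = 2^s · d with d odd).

33

Halving: 264 → 132 → 66 → 33; 33 is odd.
So 264 = 2^3 · 33.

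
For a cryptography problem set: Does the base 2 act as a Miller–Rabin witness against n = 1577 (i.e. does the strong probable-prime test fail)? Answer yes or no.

n − 1 = 1576 = 2^3 · 197, so s = 3 and d = 197.
x_0 = 2^197 mod 1577 = 1150.
x_0 is neither 1 nor 1576, so continue squaring.
x_1 = 1150^2 mod 1577 = 974.
x_2 = 974^2 mod 1577 = 899.
Reached i = s−1 = 2 without hitting −1: 2 is a Miller–Rabin witness and 1577 is composite.

yes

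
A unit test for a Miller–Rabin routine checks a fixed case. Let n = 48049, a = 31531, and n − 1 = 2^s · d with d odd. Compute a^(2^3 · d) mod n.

n − 1 = 48048 = 2^4 · 3003, so s = 4 and d = 3003.
x_0 = 31531^3003 mod 48049 = 42048.
x_1 = 42048^2 mod 48049 = 23300.
x_2 = 23300^2 mod 48049 = 32398.
x_3 = 32398^2 mod 48049 = 48048.

48048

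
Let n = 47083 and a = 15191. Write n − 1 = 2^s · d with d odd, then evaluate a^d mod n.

n − 1 = 47082 = 2^1 · 23541, so s = 1 and d = 23541.
Repeated squaring mod 47083: 15191^1 ≡ 15191, 15191^2 ≡ 12698, 15191^4 ≡ 27012, 15191^8 ≡ 2893, 15191^16 ≡ 35758, 15191^32 ≡ 1533, 15191^64 ≡ 43022, 15191^128 ≡ 12671, 15191^256 ≡ 1211, 15191^512 ≡ 6948, 15191^1024 ≡ 14629, 15191^2048 ≡ 15406, 15191^4096 ≡ 46516, 15191^8192 ≡ 38991, 15191^16384 ≡ 35094.
23541 = 16384 + 4096 + 2048 + 512 + 256 + 128 + 64 + 32 + 16 + 4 + 1, so 15191^23541 ≡ 35094·46516·15406·6948·1211·12671·43022·1533·35758·27012·15191 ≡ 10918 (mod 47083).

10918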